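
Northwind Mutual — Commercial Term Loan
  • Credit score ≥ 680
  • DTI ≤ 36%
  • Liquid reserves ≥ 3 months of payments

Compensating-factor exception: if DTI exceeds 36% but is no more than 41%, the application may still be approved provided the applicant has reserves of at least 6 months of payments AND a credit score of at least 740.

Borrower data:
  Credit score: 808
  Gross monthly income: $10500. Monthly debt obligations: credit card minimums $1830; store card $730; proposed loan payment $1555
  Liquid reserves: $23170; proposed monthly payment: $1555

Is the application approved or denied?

Credit score 808 ≥ 680 (meets base)
Total debts = (1,830 + 730 + 1,555) = 4,115. DTI: 4,115 ÷ 10,500 = 39.2%, over the 36% base limit.
Reserves: 23,170 ÷ 1,555 = 14.9 months (meets 3-month minimum)
39.2% falls in the override range (36%–41%), so the compensating-factor test applies.
Reserves 14.9 ≥ 6 months; credit score 808 ≥ 740.
Both compensating conditions met → exception applies.

Approved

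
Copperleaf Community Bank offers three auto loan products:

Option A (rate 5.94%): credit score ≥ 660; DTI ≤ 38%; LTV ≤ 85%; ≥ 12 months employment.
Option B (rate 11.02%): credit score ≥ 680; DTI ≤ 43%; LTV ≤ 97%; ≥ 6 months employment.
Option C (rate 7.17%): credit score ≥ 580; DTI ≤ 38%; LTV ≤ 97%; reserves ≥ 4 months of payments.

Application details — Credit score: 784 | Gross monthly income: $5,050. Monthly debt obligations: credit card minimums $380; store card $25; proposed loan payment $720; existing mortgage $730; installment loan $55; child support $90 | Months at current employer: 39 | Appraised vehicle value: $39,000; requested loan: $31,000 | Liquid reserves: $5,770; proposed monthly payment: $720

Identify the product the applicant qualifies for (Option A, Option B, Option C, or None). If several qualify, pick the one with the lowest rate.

Total debts = (380 + 25 + 720 + 730 + 55 + 90) = 2,000; DTI = 2,000/5,050 = 39.6%.
LTV = 31,000/39,000 = 79.5%.
Reserves = 5,770/720 = 8.0 months.
Option A: score 784 ≥ 660; DTI 39.6% > 38%; LTV 79.5% ≤ 85%; employment 39 ≥ 12 mo → does not qualify.
Option B: score 784 ≥ 680; DTI 39.6% ≤ 43%; LTV 79.5% ≤ 97%; employment 39 ≥ 6 mo → qualifies.
Option C: score 784 ≥ 580; DTI 39.6% > 38%; LTV 79.5% ≤ 97%; reserves 8.0 ≥ 4 mo → does not qualify.

Option B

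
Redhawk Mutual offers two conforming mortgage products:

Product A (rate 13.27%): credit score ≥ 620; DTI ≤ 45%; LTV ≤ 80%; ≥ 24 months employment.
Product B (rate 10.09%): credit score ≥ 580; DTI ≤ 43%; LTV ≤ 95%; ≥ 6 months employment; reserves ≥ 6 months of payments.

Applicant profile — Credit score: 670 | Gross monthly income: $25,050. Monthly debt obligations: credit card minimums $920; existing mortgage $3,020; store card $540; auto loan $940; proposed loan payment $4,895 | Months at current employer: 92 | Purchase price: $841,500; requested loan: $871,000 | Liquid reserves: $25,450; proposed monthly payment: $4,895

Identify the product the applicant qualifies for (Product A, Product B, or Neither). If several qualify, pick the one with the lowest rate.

Neither

Total debts = (920 + 3,020 + 540 + 940 + 4,895) = 10,315; DTI = 10,315/25,050 = 41.2%.
LTV = 871,000/841,500 = 103.5%.
Reserves = 25,450/4,895 = 5.2 months.
Product A: score 670 ≥ 620; DTI 41.2% ≤ 45%; LTV 103.5% > 80%; employment 92 ≥ 24 mo → does not qualify.
Product B: score 670 ≥ 580; DTI 41.2% ≤ 43%; LTV 103.5% > 95%; employment 92 ≥ 6 mo; reserves 5.2 < 6 mo → does not qualify.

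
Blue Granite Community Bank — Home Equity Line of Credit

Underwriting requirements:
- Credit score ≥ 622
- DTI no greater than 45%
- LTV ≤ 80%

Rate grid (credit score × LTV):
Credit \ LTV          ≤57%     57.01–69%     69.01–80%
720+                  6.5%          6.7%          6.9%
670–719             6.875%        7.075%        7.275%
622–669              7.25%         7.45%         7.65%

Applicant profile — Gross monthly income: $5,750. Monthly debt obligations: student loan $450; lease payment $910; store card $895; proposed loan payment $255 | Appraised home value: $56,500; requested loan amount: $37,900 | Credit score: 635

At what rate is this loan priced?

7.45%

Credit score 635 ≥ 622; Total monthly debts = (450 + 910 + 895 + 255) = 2,510. Debt-to-income = 2,510/5,750 = 43.7% — meets 45% limit
LTV = 37,900/56,500 = 67.1% ≤ 80%
Row: 635 falls in 622–669. Column: 67.1% falls in 57.01–69%. Rate = 7.45%.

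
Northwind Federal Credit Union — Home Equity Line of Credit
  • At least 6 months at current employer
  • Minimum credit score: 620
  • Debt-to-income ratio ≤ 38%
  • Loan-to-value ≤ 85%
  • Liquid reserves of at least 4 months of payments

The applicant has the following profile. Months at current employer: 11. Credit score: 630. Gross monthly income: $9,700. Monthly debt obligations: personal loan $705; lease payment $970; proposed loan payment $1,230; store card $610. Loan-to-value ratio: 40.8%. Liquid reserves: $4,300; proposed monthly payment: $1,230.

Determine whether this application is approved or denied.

Denied

Employment 11 ≥ 6 months
Credit score 630 ≥ 620 (meets)
Total monthly debts = (705 + 970 + 1,230 + 610) = 3,515. DTI = 3,515/9,700 = 36.2% ≤ 38%
LTV 40.8% — within 85%
Reserves: 4,300 ÷ 1,230 = 3.5 months (below 4-month minimum)
Fails on reserves.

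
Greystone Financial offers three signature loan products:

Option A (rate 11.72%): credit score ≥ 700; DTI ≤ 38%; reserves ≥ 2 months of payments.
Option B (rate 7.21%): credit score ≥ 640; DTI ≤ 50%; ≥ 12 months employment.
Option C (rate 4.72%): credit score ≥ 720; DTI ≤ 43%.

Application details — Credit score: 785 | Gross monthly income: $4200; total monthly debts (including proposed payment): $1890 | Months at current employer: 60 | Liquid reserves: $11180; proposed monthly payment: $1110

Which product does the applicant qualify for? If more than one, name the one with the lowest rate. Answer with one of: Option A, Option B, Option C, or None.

Option B

DTI = 1,890/4,200 = 45%.
Reserves = 11,180/1,110 = 10.1 months.
Option A: score 785 ≥ 700; DTI 45% > 38%; reserves 10.1 ≥ 2 mo → does not qualify.
Option B: score 785 ≥ 640; DTI 45% ≤ 50%; employment 60 ≥ 12 mo → qualifies.
Option C: score 785 ≥ 720; DTI 45% > 43% → does not qualify.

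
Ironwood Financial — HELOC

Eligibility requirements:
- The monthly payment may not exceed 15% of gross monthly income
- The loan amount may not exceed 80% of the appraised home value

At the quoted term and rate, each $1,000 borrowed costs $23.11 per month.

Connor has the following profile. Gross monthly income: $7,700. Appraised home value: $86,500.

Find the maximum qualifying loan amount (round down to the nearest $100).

$49,900

Payment cap: 15% × $7,700 = $1,155/month.
At $23.11 per $1,000, that supports 1,155/23.11 × 1,000 ≈ $49,978 → $49,900.
LTV cap: 80% × $86,500 = $69,200 → $69,200.
Binding constraint: payment-to-income.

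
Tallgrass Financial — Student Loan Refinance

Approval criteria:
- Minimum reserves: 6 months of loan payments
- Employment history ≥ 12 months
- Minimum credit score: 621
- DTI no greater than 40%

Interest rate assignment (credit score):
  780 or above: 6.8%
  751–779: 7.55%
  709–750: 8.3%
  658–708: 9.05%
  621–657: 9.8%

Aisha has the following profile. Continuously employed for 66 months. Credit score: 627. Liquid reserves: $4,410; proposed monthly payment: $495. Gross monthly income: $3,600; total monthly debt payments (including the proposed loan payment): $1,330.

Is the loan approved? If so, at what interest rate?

Credit score 627 ≥ 621 (meets minimum)
Liquid reserves cover 4,410/495 = 8.9 months — ≥ 6 required
Employment 66 ≥ 12 months
Debt-to-income = 1,330/3,600 = 36.9% — meets 40% limit
All requirements met. Score 627 falls in the 621–657 tier → 9.8%.

Approved at 9.8%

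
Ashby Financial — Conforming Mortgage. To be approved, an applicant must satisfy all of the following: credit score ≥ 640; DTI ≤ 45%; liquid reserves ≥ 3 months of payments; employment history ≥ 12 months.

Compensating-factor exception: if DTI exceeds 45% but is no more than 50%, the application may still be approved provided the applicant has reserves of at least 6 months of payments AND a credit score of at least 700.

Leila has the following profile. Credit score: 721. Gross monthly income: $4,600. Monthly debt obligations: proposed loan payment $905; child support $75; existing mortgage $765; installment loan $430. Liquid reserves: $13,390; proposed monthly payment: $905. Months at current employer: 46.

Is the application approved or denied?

Approved

Credit score 721 ≥ 640 (meets base)
Total debts = (905 + 75 + 765 + 430) = 2,175. DTI = 2,175/4,600 = 47.3% > 45% — standard DTI limit exceeded.
Liquid reserves cover 13,390/905 = 14.8 months — ≥ 3 required
Employment 46 ≥ 12 months
47.3% falls in the override range (45%–50%), so the compensating-factor test applies.
Reserves 14.8 ≥ 6 months; credit score 721 ≥ 700.
Both compensating conditions met → exception applies.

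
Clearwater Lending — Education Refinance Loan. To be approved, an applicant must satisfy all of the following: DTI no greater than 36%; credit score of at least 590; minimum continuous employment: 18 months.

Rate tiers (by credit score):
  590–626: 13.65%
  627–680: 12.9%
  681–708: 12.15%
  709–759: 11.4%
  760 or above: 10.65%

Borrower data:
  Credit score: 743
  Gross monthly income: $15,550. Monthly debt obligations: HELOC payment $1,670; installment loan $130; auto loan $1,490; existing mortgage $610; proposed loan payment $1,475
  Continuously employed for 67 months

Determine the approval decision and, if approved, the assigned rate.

Approved at 11.4%

Credit score 743 ≥ 590 (meets minimum)
Employment 67 ≥ 18 months
Total monthly debts = (1,670 + 130 + 1,490 + 610 + 1,475) = 5,375. Debt-to-income = 5,375/15,550 = 34.6% — meets 36% limit
All requirements met. Score 743 falls in the 709–759 tier → 11.4%.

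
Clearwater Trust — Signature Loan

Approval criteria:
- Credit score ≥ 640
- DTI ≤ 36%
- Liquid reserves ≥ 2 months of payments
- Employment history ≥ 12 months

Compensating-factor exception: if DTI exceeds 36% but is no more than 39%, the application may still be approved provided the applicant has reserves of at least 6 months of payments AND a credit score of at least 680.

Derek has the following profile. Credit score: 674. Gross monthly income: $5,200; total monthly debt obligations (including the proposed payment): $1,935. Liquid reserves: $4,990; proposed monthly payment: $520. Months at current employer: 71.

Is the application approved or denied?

Credit score 674 ≥ 640 (meets base)
DTI = 1,935/5,200 = 37.2% > 36% — standard DTI limit exceeded.
Reserves = 4,990/520 = 9.6 months ≥ 2
Employment 71 ≥ 12 months
37.2% falls in the override range (36%–39%), so the compensating-factor test applies.
Override check — reserves: 9.6 mo (ok); score: 674 (below 680).
Compensating-factor requirement not fully met.

Denied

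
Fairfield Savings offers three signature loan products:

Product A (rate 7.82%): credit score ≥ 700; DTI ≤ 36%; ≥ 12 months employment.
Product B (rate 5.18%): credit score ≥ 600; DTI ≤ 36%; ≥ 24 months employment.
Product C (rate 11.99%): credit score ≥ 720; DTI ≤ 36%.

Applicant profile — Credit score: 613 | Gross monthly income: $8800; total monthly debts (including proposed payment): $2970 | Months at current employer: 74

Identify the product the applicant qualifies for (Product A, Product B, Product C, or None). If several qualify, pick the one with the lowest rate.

Product B

DTI = 2,970/8,800 = 33.8%.
Product A: score 613 < 700; DTI 33.8% ≤ 36%; employment 74 ≥ 12 mo → does not qualify.
Product B: score 613 ≥ 600; DTI 33.8% ≤ 36%; employment 74 ≥ 24 mo → qualifies.
Product C: score 613 < 720; DTI 33.8% ≤ 36% → does not qualify.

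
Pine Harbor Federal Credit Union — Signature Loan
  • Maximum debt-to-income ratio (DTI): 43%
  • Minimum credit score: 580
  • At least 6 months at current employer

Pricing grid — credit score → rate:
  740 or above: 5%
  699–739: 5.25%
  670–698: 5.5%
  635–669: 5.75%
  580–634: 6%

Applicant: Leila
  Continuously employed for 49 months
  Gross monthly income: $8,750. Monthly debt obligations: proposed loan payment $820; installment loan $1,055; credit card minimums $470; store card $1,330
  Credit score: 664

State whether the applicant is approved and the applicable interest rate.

Credit score 664 ≥ 580 (meets minimum)
Employment 49 ≥ 6 months
Total monthly debts = (820 + 1,055 + 470 + 1,330) = 3,675. Debt-to-income = 3,675/8,750 = 42% — meets 43% limit
All requirements met. Score 664 falls in the 635–669 tier → 5.75%.

Approved at 5.75%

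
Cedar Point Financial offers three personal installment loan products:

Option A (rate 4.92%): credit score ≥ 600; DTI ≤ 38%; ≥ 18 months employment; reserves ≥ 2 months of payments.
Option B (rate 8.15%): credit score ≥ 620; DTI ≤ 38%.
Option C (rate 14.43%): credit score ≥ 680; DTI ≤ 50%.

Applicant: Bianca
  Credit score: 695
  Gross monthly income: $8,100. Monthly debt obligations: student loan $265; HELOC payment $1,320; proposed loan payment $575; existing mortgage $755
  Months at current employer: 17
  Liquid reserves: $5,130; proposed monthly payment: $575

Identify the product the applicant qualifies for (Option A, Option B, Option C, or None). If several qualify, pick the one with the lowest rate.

Total debts = (265 + 1,320 + 575 + 755) = 2,915; DTI = 2,915/8,100 = 36%.
Reserves = 5,130/575 = 8.9 months.
Option A: score 695 ≥ 600; DTI 36% ≤ 38%; employment 17 < 18 mo; reserves 8.9 ≥ 2 mo → does not qualify.
Option B: score 695 ≥ 620; DTI 36% ≤ 38% → qualifies.
Option C: score 695 ≥ 680; DTI 36% ≤ 50% → qualifies.
Qualifying: Option B, Option C. Lowest rate is 8.15% → Option B.

Option B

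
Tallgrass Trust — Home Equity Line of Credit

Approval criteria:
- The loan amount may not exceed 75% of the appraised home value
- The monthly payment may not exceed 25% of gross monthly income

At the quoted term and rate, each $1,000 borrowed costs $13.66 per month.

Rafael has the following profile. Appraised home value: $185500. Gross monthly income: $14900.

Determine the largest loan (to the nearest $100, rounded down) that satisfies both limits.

Payment cap: 25% × $14,900 = $3,725/month.
At $13.66 per $1,000, that supports 3,725/13.66 × 1,000 ≈ $272,693 → $272,600.
LTV cap: 75% × $185,500 = $139,125 → $139,100.
Binding constraint: loan-to-value.

$139,100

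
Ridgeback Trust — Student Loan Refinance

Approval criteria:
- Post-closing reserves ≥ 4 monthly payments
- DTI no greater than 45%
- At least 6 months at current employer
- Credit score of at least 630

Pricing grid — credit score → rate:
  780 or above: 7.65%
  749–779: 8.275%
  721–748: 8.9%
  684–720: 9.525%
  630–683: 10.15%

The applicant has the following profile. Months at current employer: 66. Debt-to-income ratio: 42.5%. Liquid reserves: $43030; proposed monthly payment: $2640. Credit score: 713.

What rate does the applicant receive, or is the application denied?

Credit score 713 ≥ 630 (meets minimum)
Reserves: 43,030 ÷ 2,640 = 16.3 months (meets 4-month minimum)
Employment 66 ≥ 6 months
DTI 42.5% ≤ 45%
All requirements met. Score 713 falls in the 684–720 tier → 9.525%.

Approved at 9.525%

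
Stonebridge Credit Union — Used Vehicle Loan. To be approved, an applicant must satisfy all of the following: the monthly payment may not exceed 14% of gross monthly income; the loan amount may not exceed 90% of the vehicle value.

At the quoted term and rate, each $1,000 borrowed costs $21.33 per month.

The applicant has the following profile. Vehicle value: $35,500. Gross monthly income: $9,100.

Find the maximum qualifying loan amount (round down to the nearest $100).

$31,900

Payment cap: 14% × $9,100 = $1,274/month.
At $21.33 per $1,000, that supports 1,274/21.33 × 1,000 ≈ $59,728 → $59,700.
LTV cap: 90% × $35,500 = $31,950 → $31,900.
Binding constraint: loan-to-value.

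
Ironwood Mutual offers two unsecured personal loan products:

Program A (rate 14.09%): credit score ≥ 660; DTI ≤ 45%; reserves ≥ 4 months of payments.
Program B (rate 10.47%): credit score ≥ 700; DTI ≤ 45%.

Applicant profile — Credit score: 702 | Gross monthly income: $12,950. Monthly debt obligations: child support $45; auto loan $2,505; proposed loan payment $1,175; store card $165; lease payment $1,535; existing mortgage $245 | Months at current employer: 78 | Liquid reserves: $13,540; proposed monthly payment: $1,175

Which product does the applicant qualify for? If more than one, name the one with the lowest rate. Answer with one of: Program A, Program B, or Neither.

Total debts = (45 + 2,505 + 1,175 + 165 + 1,535 + 245) = 5,670; DTI = 5,670/12,950 = 43.8%.
Reserves = 13,540/1,175 = 11.5 months.
Program A: score 702 ≥ 660; DTI 43.8% ≤ 45%; reserves 11.5 ≥ 4 mo → qualifies.
Program B: score 702 ≥ 700; DTI 43.8% ≤ 45% → qualifies.
Qualifying: Program A, Program B. Lowest rate is 10.47% → Program B.

Program B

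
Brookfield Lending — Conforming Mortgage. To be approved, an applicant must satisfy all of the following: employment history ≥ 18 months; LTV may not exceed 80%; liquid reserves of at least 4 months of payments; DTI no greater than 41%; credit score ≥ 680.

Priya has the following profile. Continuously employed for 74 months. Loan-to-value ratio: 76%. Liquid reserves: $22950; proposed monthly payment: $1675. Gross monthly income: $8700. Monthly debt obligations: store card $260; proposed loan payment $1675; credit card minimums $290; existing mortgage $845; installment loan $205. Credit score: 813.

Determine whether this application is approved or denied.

Employment 74 ≥ 18 months
LTV 76% — within 80%
Reserves: 22,950 ÷ 1,675 = 13.7 months (meets 4-month minimum)
Total monthly debts = (260 + 1,675 + 290 + 845 + 205) = 3,275. DTI = 3,275/8,700 = 37.6% ≤ 41%
Credit score 813 ≥ 680 (meets)
All criteria satisfied.

Approved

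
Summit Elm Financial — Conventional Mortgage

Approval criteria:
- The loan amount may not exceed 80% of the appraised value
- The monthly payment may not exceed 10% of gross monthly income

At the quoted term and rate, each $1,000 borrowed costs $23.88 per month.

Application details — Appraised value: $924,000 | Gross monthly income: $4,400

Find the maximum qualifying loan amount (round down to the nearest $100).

Payment cap: 10% × $4,400 = $440/month.
At $23.88 per $1,000, that supports 440/23.88 × 1,000 ≈ $18,425 → $18,400.
LTV cap: 80% × $924,000 = $739,200 → $739,200.
Binding constraint: payment-to-income.

$18,400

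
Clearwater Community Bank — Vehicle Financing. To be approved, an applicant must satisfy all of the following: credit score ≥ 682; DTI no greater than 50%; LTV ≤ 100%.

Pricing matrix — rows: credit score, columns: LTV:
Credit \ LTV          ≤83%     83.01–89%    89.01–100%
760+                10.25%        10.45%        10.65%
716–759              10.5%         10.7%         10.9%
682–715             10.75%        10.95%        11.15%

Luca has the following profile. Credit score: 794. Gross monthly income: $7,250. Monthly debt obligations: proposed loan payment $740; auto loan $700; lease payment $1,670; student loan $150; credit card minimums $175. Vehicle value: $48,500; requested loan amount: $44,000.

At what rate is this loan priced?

10.65%

Credit score 794 ≥ 682; Total monthly debts = (740 + 700 + 1,670 + 150 + 175) = 3,435. DTI = 3,435/7,250 = 47.4% ≤ 50%
LTV = 44,000/48,500 = 90.7% ≤ 100%
Credit 794 → row 760+; LTV 90.7% → column 89.01–100%. Grid cell → 10.65%.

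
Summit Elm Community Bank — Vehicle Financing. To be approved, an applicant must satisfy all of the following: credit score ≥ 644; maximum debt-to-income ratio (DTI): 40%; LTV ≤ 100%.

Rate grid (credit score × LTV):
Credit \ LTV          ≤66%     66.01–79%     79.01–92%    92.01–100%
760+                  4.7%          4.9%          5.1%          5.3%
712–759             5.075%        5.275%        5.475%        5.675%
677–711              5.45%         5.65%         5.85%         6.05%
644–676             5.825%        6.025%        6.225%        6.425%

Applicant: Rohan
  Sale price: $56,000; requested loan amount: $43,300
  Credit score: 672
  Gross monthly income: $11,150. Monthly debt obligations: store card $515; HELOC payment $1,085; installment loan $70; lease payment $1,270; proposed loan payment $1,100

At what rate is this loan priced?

Credit score 672 ≥ 644; Total monthly debts = (515 + 1,085 + 70 + 1,270 + 1,100) = 4,040. DTI = 4,040/11,150 = 36.2% ≤ 40%
LTV: 43,300 ÷ 56,000 = 77.3%, within 100% cap
Score 672 is in the 644–676 band; LTV 77.3% is in the 66.01–79% band → 6.025%.

6.025%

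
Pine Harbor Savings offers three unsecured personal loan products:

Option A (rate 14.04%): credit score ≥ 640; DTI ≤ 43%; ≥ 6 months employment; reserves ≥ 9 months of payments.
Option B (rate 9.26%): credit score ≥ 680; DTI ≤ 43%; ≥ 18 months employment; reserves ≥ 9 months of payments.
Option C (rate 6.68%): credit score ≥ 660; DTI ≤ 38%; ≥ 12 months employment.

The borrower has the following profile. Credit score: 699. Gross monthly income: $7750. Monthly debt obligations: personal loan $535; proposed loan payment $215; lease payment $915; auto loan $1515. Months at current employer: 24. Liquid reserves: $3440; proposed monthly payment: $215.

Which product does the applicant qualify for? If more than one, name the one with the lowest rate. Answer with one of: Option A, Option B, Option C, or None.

Total debts = (535 + 215 + 915 + 1,515) = 3,180; DTI = 3,180/7,750 = 41%.
Reserves = 3,440/215 = 16.0 months.
Option A: score 699 ≥ 640; DTI 41% ≤ 43%; employment 24 ≥ 6 mo; reserves 16.0 ≥ 9 mo → qualifies.
Option B: score 699 ≥ 680; DTI 41% ≤ 43%; employment 24 ≥ 18 mo; reserves 16.0 ≥ 9 mo → qualifies.
Option C: score 699 ≥ 660; DTI 41% > 38%; employment 24 ≥ 12 mo → does not qualify.
Qualifying: Option A, Option B. Lowest rate is 9.26% → Option B.

Option B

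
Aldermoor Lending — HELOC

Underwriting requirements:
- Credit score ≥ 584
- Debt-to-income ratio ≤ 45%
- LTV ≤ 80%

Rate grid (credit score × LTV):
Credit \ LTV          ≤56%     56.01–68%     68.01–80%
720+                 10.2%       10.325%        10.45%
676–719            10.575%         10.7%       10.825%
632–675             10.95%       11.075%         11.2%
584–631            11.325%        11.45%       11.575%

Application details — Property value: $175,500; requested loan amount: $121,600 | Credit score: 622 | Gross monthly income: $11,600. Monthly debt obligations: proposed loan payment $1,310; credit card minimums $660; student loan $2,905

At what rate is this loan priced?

11.575%

Credit score 622 ≥ 584; Total monthly debts = (1,310 + 660 + 2,905) = 4,875. Debt-to-income = 4,875/11,600 = 42% — meets 45% limit
Loan-to-value = 121,600/175,500 = 69.3% — pass (80% max)
Score 622 is in the 584–631 band; LTV 69.3% is in the 68.01–80% band → 11.575%.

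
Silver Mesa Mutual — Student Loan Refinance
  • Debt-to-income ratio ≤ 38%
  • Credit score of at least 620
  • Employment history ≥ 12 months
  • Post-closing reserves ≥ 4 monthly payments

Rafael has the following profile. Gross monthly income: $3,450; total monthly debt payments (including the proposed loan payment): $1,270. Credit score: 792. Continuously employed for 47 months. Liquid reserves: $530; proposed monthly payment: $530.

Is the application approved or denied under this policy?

DTI: 1,270 ÷ 3,450 = 36.8%, within the 38% cap
Credit score 792 ≥ 620 (meets)
Employment 47 ≥ 12 months
Liquid reserves cover 530/530 = 1.0 months — < 4 required
Fails on reserves.

Denied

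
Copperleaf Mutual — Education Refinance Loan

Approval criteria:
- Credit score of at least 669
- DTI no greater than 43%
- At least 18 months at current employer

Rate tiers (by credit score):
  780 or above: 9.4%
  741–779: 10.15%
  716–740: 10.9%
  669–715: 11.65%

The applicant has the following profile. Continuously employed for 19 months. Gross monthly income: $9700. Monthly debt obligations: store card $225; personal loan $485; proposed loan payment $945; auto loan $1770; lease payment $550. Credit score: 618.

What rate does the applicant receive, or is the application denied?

Denied

Credit score 618 < 669 (below minimum)
Total monthly debts = (225 + 485 + 945 + 1,770 + 550) = 3,975. DTI: 3,975 ÷ 9,700 = 41%, within the 43% cap
Employment 19 ≥ 18 months
Not all requirements met → denied.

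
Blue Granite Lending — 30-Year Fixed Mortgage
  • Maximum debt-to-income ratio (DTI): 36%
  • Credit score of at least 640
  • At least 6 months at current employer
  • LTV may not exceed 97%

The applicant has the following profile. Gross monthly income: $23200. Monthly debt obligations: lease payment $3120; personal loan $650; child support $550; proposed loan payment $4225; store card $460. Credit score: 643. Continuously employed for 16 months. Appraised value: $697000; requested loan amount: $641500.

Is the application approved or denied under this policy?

Denied

Total monthly debts = (3,120 + 650 + 550 + 4,225 + 460) = 9,005. DTI: 9,005 ÷ 23,200 = 38.8%, exceeds the 36% cap
Credit score 643 ≥ 640 (meets)
Employment 16 ≥ 6 months
Loan-to-value = 641,500/697,000 = 92% — pass (97% max)
Fails on DTI.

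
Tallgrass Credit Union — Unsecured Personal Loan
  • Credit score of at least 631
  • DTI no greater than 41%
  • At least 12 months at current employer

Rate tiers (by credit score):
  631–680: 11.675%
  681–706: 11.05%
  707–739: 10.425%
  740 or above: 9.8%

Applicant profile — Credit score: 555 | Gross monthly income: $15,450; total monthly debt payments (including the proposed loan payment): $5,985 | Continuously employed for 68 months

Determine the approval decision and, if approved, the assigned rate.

Credit score 555 < 631 (below minimum)
Employment 68 ≥ 12 months
DTI: 5,985 ÷ 15,450 = 38.7%, within the 41% cap
Not all requirements met → denied.

Denied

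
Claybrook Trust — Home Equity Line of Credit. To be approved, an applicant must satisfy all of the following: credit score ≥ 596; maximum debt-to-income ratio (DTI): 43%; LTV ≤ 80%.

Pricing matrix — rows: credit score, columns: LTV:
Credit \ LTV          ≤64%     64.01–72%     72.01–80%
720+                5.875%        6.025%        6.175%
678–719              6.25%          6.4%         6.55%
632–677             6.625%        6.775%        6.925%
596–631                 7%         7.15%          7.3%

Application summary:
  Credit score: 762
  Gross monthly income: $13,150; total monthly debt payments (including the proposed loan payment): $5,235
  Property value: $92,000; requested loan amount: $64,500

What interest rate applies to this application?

6.025%

Credit score 762 ≥ 596; DTI = 5,235/13,150 = 39.8% ≤ 43%
LTV: 64,500 ÷ 92,000 = 70.1%, within 80% cap
Credit 762 → row 720+; LTV 70.1% → column 64.01–72%. Grid cell → 6.025%.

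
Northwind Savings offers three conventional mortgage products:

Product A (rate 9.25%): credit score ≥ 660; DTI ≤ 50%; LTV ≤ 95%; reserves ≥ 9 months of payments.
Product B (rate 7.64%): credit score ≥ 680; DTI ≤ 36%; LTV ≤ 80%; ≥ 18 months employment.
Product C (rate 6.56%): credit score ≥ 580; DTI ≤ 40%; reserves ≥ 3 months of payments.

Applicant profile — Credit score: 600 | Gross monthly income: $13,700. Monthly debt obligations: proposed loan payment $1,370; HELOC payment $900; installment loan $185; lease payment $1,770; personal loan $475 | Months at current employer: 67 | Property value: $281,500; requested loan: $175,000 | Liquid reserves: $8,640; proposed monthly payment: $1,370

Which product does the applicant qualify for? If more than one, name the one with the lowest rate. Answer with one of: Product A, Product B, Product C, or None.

Product C

Total debts = (1,370 + 900 + 185 + 1,770 + 475) = 4,700; DTI = 4,700/13,700 = 34.3%.
LTV = 175,000/281,500 = 62.2%.
Reserves = 8,640/1,370 = 6.3 months.
Product A: score 600 < 660; DTI 34.3% ≤ 50%; LTV 62.2% ≤ 95%; reserves 6.3 < 9 mo → does not qualify.
Product B: score 600 < 680; DTI 34.3% ≤ 36%; LTV 62.2% ≤ 80%; employment 67 ≥ 18 mo → does not qualify.
Product C: score 600 ≥ 580; DTI 34.3% ≤ 40%; reserves 6.3 ≥ 3 mo → qualifies.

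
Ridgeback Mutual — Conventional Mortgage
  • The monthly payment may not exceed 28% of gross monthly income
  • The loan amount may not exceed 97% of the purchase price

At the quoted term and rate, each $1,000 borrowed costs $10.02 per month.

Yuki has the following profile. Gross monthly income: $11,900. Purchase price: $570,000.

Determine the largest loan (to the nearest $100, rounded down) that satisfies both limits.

Payment cap: 28% × $11,900 = $3,332/month.
At $10.02 per $1,000, that supports 3,332/10.02 × 1,000 ≈ $332,534 → $332,500.
LTV cap: 97% × $570,000 = $552,900 → $552,900.
Binding constraint: payment-to-income.

$332,500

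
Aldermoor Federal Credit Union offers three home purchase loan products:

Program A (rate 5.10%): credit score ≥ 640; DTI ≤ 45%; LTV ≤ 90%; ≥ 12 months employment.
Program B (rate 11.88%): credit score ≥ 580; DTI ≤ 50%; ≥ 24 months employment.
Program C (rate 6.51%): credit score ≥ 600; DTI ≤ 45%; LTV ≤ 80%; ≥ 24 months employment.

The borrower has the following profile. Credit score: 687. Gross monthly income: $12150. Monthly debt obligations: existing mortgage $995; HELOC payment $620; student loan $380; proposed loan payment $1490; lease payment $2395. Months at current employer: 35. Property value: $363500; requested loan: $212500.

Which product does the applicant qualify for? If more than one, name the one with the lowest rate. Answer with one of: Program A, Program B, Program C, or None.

Total debts = (995 + 620 + 380 + 1,490 + 2,395) = 5,880; DTI = 5,880/12,150 = 48.4%.
LTV = 212,500/363,500 = 58.5%.
Program A: score 687 ≥ 640; DTI 48.4% > 45%; LTV 58.5% ≤ 90%; employment 35 ≥ 12 mo → does not qualify.
Program B: score 687 ≥ 580; DTI 48.4% ≤ 50%; employment 35 ≥ 24 mo → qualifies.
Program C: score 687 ≥ 600; DTI 48.4% > 45%; LTV 58.5% ≤ 80%; employment 35 ≥ 24 mo → does not qualify.

Program B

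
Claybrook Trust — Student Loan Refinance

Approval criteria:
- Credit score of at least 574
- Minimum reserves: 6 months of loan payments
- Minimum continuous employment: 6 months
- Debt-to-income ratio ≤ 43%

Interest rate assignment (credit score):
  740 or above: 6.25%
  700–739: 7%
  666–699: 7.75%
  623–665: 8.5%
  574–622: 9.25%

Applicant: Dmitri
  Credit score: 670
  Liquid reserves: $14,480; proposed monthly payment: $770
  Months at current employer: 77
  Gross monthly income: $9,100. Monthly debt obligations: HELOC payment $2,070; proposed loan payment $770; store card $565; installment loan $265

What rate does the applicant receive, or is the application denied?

Approved at 7.75%

Credit score 670 ≥ 574 (meets minimum)
Total monthly debts = (2,070 + 770 + 565 + 265) = 3,670. Debt-to-income = 3,670/9,100 = 40.3% — meets 43% limit
Employment 77 ≥ 6 months
Reserves = 14,480/770 = 18.8 months ≥ 6
All requirements met. Score 670 falls in the 666–699 tier → 7.75%.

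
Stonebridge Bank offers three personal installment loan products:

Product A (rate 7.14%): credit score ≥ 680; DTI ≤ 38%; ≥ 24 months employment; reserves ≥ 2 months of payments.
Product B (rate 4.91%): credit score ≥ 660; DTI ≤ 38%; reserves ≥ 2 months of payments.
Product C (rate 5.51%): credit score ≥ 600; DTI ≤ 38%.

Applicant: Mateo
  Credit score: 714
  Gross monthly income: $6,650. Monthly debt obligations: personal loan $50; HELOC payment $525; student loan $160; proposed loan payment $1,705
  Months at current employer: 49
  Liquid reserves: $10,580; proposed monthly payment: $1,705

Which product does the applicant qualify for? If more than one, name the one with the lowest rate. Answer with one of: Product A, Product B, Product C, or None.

Product B

Total debts = (50 + 525 + 160 + 1,705) = 2,440; DTI = 2,440/6,650 = 36.7%.
Reserves = 10,580/1,705 = 6.2 months.
Product A: score 714 ≥ 680; DTI 36.7% ≤ 38%; employment 49 ≥ 24 mo; reserves 6.2 ≥ 2 mo → qualifies.
Product B: score 714 ≥ 660; DTI 36.7% ≤ 38%; reserves 6.2 ≥ 2 mo → qualifies.
Product C: score 714 ≥ 600; DTI 36.7% ≤ 38% → qualifies.
Qualifying: Product A, Product B, Product C. Lowest rate is 4.91% → Product B.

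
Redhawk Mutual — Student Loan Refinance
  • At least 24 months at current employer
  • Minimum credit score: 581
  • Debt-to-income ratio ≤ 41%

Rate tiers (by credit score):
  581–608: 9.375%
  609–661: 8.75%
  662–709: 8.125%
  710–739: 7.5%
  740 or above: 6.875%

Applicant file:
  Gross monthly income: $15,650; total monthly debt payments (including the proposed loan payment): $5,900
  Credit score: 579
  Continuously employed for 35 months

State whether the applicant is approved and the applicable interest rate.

Denied

Credit score 579 < 581 (below minimum)
DTI: 5,900 ÷ 15,650 = 37.7%, within the 41% cap
Employment 35 ≥ 24 months
Not all requirements met → denied.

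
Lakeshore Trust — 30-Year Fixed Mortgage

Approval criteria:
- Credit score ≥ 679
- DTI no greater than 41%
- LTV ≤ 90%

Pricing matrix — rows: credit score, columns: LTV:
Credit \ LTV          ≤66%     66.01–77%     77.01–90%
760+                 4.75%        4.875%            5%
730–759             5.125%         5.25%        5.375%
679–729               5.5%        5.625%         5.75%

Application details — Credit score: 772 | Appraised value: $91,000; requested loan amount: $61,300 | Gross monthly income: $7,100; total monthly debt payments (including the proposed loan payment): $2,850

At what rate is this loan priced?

Credit score 772 ≥ 679; DTI = 2,850/7,100 = 40.1% ≤ 41%
Loan-to-value = 61,300/91,000 = 67.4% — pass (90% max)
Score 772 is in the 760+ band; LTV 67.4% is in the 66.01–77% band → 4.875%.

4.875%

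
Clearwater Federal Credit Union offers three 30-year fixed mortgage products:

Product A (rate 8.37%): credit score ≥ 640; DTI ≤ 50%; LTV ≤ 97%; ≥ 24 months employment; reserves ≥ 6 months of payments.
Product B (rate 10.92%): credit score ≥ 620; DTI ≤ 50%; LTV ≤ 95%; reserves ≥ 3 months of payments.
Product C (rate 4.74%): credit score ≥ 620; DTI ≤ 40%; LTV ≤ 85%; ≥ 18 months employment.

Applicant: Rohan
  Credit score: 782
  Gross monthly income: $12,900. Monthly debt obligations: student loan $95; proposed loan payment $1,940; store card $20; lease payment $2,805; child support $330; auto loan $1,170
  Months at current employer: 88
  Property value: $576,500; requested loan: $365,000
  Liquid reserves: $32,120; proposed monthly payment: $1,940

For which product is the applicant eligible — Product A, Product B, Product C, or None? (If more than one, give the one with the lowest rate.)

Total debts = (95 + 1,940 + 20 + 2,805 + 330 + 1,170) = 6,360; DTI = 6,360/12,900 = 49.3%.
LTV = 365,000/576,500 = 63.3%.
Reserves = 32,120/1,940 = 16.6 months.
Product A: score 782 ≥ 640; DTI 49.3% ≤ 50%; LTV 63.3% ≤ 97%; employment 88 ≥ 24 mo; reserves 16.6 ≥ 6 mo → qualifies.
Product B: score 782 ≥ 620; DTI 49.3% ≤ 50%; LTV 63.3% ≤ 95%; reserves 16.6 ≥ 3 mo → qualifies.
Product C: score 782 ≥ 620; DTI 49.3% > 40%; LTV 63.3% ≤ 85%; employment 88 ≥ 18 mo → does not qualify.
Qualifying: Product A, Product B. Lowest rate is 8.37% → Product A.

Product A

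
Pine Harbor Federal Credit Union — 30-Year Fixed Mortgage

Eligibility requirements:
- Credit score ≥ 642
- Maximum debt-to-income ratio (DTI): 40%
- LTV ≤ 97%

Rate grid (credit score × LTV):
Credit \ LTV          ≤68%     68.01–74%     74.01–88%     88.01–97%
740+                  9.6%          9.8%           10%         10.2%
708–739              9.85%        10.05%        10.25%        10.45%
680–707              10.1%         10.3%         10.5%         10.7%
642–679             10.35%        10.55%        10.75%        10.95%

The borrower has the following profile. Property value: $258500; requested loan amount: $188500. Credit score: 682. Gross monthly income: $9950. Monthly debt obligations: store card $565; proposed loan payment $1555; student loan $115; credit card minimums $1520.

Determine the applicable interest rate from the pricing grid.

Credit score 682 ≥ 642; Total monthly debts = (565 + 1,555 + 115 + 1,520) = 3,755. DTI = 3,755/9,950 = 37.7% ≤ 40%
LTV = 188,500/258,500 = 72.9% ≤ 97%
Credit 682 → row 680–707; LTV 72.9% → column 68.01–74%. Grid cell → 10.3%.

10.3%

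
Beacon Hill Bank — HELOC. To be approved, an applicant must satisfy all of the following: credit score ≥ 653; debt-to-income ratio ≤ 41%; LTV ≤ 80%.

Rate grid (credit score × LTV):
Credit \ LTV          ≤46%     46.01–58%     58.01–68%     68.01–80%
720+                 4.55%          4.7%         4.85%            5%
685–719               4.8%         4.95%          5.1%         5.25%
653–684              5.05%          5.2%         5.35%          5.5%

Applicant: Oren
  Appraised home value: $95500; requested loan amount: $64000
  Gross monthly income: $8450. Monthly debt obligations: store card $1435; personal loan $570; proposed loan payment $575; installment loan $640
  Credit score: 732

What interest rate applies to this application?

Credit score 732 ≥ 653; Total monthly debts = (1,435 + 570 + 575 + 640) = 3,220. DTI = 3,220/8,450 = 38.1% ≤ 41%
LTV = 64,000/95,500 = 67% ≤ 80%
Score 732 is in the 720+ band; LTV 67% is in the 58.01–68% band → 4.85%.

4.85%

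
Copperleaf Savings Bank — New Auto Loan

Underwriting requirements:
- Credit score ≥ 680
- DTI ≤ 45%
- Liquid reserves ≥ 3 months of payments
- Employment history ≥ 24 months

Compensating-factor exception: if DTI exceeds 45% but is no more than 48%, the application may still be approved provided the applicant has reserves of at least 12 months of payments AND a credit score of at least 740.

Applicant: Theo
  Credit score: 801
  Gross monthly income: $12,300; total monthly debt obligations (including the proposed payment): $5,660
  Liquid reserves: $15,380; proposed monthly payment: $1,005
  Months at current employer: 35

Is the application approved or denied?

Approved

Credit score 801 ≥ 680 (meets base)
DTI: 5,660 ÷ 12,300 = 46%, over the 45% base limit.
Liquid reserves cover 15,380/1,005 = 15.3 months — ≥ 3 required
Employment 35 ≥ 24 months
DTI 46% is within the 45%–48% exception band; checking compensating factors.
Override check — reserves: 15.3 mo (ok); score: 801 (ok).
Both override conditions satisfied; DTI exception granted.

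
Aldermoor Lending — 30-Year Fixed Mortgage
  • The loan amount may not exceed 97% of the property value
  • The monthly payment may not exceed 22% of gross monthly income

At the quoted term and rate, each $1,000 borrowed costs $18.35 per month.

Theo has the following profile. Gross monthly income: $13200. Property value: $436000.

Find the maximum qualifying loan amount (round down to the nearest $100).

$158,200

Payment cap: 22% × $13,200 = $2,904/month.
At $18.35 per $1,000, that supports 2,904/18.35 × 1,000 ≈ $158,256 → $158,200.
LTV cap: 97% × $436,000 = $422,920 → $422,900.
Binding constraint: payment-to-income.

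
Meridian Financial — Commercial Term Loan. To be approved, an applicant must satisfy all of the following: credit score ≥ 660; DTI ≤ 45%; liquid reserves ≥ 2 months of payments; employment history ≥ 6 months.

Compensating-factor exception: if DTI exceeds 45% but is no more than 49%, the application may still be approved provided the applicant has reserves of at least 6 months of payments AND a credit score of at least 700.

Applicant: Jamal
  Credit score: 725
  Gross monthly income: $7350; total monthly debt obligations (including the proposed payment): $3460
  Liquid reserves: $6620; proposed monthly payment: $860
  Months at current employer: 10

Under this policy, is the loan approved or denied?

Credit score 725 ≥ 660 (meets base)
DTI: 3,460 ÷ 7,350 = 47.1%, over the 45% base limit.
Reserves = 6,620/860 = 7.7 months ≥ 2
Employment 10 ≥ 6 months
47.1% falls in the override range (45%–49%), so the compensating-factor test applies.
Override check — reserves: 7.7 mo (ok); score: 725 (ok).
Both override conditions satisfied; DTI exception granted.

Approved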